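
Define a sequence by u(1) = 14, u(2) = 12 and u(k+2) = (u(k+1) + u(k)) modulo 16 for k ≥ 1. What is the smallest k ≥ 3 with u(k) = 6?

4

Listing terms: u(1) = 14; u(2) = 12; u(3) = 10; u(4) = 6; u(5) = 0; u(6) = 6; u(7) = 6; u(8) = 12; u(9) = 2; u(10) = 14; u(11) = 0; u(12) = 14; u(13) = 14; u(14) = 12.
The sequence repeats with period 12.
The value 6 first appears (with k ≥ 3) at u(4).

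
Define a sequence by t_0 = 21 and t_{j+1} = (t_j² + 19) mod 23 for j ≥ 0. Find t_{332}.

Computing terms: t_0 = 21; t_1 = 0; t_2 = 19; t_3 = 12; t_4 = 2; t_5 = 0.
Since t_5 = t_1 = 0, the sequence is eventually periodic: after a pre-period of length 1 it cycles with period 4.
For j ≥ 1, t_j depends only on (j - 1) mod 4. (332 - 1) mod 4 = 3, so t_{332} = t_4 = 2.

2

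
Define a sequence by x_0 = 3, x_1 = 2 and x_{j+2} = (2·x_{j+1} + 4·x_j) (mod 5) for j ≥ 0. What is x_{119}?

4

We have x_0 = 3, x_1 = 2, x_2 = 1, x_3 = 0, x_4 = 4, x_5 = 3, x_6 = 2.
The sequence repeats with period 5.
(119 - 0) mod 5 = 4, so x_{119} = x_4 = 4.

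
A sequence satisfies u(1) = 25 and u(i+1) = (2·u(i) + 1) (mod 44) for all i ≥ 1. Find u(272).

7

Computing terms: u(1) = 25, u(2) = 7, u(3) = 15, u(4) = 31, u(5) = 19, u(6) = 39, u(7) = 35, u(8) = 27, u(9) = 11, u(10) = 23, u(11) = 3, u(12) = 7.
Since u(12) = u(2) = 7, the sequence is eventually periodic: after a pre-period of length 1 it cycles with period 10.
For i ≥ 2, u(i) depends only on (i - 2) mod 10. (272 - 2) mod 10 = 0, so u(272) = u(2) = 7.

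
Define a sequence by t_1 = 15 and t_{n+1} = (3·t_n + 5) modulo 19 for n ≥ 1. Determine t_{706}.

We have t_1 = 15,  t_2 = 12,  t_3 = 3,  t_4 = 14,  t_5 = 9,  t_6 = 13,  t_7 = 6,  t_8 = 4,  t_9 = 17,  t_{10} = 18,  t_{11} = 2,  t_{12} = 11,  t_{13} = 0,  t_{14} = 5,  t_{15} = 1,  t_{16} = 8,  t_{17} = 10,  t_{18} = 16,  t_{19} = 15.
Since t_{19} = t_1 = 15, the sequence is periodic with period 18.
So t_{706} = t_{1 + ((706-1) mod 18)} = t_4 = 14.

14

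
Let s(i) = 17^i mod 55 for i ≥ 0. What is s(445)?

32

s(0) = 1; s(1) = 17; s(2) = 14; s(3) = 18; s(4) = 31; s(5) = 32; s(6) = 49; s(7) = 8; s(8) = 26; s(9) = 2; s(10) = 34; s(11) = 28; s(12) = 36; s(13) = 7; s(14) = 9; s(15) = 43; s(16) = 16; s(17) = 52; s(18) = 4; s(19) = 13; s(20) = 1.
The sequence repeats with period 20.
So s(445) = s(0 + ((445-0) mod 20)) = s(5) = 32.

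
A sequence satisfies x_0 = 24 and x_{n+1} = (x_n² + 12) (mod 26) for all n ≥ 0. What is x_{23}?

8

We have x_0 = 24; x_1 = 16; x_2 = 8; x_3 = 24.
The sequence repeats with period 3.
So x_{23} = x_{0 + ((23-0) mod 3)} = x_2 = 8.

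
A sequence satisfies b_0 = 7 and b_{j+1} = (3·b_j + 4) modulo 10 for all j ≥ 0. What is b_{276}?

Listing terms: b_0 = 7, b_1 = 5, b_2 = 9, b_3 = 1, b_4 = 7.
The sequence repeats with period 4.
(276 - 0) mod 4 = 0, so b_{276} = b_0 = 7.

7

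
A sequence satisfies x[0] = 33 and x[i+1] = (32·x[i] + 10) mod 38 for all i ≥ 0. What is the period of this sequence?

We have x[0] = 33, x[1] = 2, x[2] = 36, x[3] = 22, x[4] = 30, x[5] = 20, x[6] = 4, x[7] = 24, x[8] = 18, x[9] = 16, x[10] = 28, x[11] = 32, x[12] = 8, x[13] = 0, x[14] = 10, x[15] = 26, x[16] = 6, x[17] = 12, x[18] = 14, x[19] = 2.
Since x[19] = x[1] = 2, the sequence is eventually periodic: after a pre-period of length 1 it cycles with period 18.

18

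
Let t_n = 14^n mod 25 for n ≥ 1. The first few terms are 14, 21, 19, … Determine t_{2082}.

Computing terms: t_1 = 14, t_2 = 21, t_3 = 19, t_4 = 16, t_5 = 24, t_6 = 11, t_7 = 4, t_8 = 6, t_9 = 9, t_{10} = 1, t_{11} = 14.
Since t_{11} = t_1 = 14, the sequence is periodic with period 10.
(2082 - 1) mod 10 = 1, so t_{2082} = t_2 = 21.

21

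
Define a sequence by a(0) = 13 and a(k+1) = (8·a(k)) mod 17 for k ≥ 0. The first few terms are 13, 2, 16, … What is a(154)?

16

Listing terms: a(0) = 13; a(1) = 2; a(2) = 16; a(3) = 9; a(4) = 4; a(5) = 15; a(6) = 1; a(7) = 8; a(8) = 13.
The sequence repeats with period 8.
So a(154) = a(0 + ((154-0) mod 8)) = a(2) = 16.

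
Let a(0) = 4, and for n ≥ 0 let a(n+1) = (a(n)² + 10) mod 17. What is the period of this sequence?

3

Listing terms: a(0) = 4; a(1) = 9; a(2) = 6; a(3) = 12; a(4) = 1; a(5) = 11; a(6) = 12.
Since a(6) = a(3) = 12, the sequence is eventually periodic: after a pre-period of length 3 it cycles with period 3.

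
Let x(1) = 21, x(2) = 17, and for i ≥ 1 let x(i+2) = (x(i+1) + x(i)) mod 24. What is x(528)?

Listing terms: x(1) = 21,  x(2) = 17,  x(3) = 14,  x(4) = 7,  x(5) = 21,  x(6) = 4,  x(7) = 1,  x(8) = 5,  x(9) = 6,  x(10) = 11,  x(11) = 17,  x(12) = 4,  x(13) = 21,  x(14) = 1,  x(15) = 22,  x(16) = 23,  x(17) = 21,  x(18) = 20,  x(19) = 17,  x(20) = 13,  x(21) = 6,  x(22) = 19,  x(23) = 1,  x(24) = 20,  x(25) = 21,  x(26) = 17.
Since (x(25), x(26)) = (x(1), x(2)) = (21, 17) (two consecutive terms determine the rest), the sequence is periodic with period 24.
(528 - 1) mod 24 = 23, so x(528) = x(24) = 20.

20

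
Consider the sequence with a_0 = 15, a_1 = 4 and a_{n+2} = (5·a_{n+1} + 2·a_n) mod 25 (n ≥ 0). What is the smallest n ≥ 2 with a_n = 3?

a_0 = 15, a_1 = 4, a_2 = 0, a_3 = 8, a_4 = 15, a_5 = 16, a_6 = 10, a_7 = 7, a_8 = 5, a_9 = 14, a_{10} = 5, a_{11} = 3, a_{12} = 0, a_{13} = 6, a_{14} = 5, a_{15} = 12, a_{16} = 20, a_{17} = 24, a_{18} = 10, a_{19} = 23, a_{20} = 10, a_{21} = 21, a_{22} = 0, a_{23} = 17, a_{24} = 10, a_{25} = 9, a_{26} = 15, a_{27} = 18, a_{28} = 20, a_{29} = 11, a_{30} = 20, a_{31} = 22, a_{32} = 0, a_{33} = 19, a_{34} = 20, a_{35} = 13, a_{36} = 5, a_{37} = 1, a_{38} = 15, a_{39} = 2, a_{40} = 15, a_{41} = 4.
The sequence repeats with period 40.
The value 3 first appears (with n ≥ 2) at a_{11}.

11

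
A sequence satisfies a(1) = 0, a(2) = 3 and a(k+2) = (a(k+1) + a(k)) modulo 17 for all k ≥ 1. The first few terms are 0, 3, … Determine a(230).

Computing terms: a(1) = 0; a(2) = 3; a(3) = 3; a(4) = 6; a(5) = 9; a(6) = 15; a(7) = 7; a(8) = 5; a(9) = 12; a(10) = 0; a(11) = 12; a(12) = 12; a(13) = 7; a(14) = 2; a(15) = 9; a(16) = 11; a(17) = 3; a(18) = 14; a(19) = 0; a(20) = 14; a(21) = 14; a(22) = 11; a(23) = 8; a(24) = 2; a(25) = 10; a(26) = 12; a(27) = 5; a(28) = 0; a(29) = 5; a(30) = 5; a(31) = 10; a(32) = 15; a(33) = 8; a(34) = 6; a(35) = 14; a(36) = 3; a(37) = 0; a(38) = 3.
The sequence repeats with period 36.
(230 - 1) mod 36 = 13, so a(230) = a(14) = 2.

2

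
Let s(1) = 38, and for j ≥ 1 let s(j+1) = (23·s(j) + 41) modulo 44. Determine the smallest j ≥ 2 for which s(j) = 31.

18

Listing terms: s(1) = 38; s(2) = 35; s(3) = 10; s(4) = 7; s(5) = 26; s(6) = 23; s(7) = 42; s(8) = 39; s(9) = 14; s(10) = 11; s(11) = 30; s(12) = 27; s(13) = 2; s(14) = 43; s(15) = 18; s(16) = 15; s(17) = 34; s(18) = 31; s(19) = 6; s(20) = 3; s(21) = 22; s(22) = 19; s(23) = 38.
The sequence repeats with period 22.
The value 31 first appears (with j ≥ 2) at s(18).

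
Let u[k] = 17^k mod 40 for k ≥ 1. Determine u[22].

9

u[1] = 17,  u[2] = 9,  u[3] = 33,  u[4] = 1,  u[5] = 17.
Since u[5] = u[1] = 17, the sequence is periodic with period 4.
So u[22] = u[1 + ((22-1) mod 4)] = u[2] = 9.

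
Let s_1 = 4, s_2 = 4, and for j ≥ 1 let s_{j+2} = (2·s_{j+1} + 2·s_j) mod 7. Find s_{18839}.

3

Computing terms: s_1 = 4, s_2 = 4, s_3 = 2, s_4 = 5, s_5 = 0, s_6 = 3, s_7 = 6, s_8 = 4, s_9 = 6, s_{10} = 6, s_{11} = 3, s_{12} = 4, s_{13} = 0, s_{14} = 1, s_{15} = 2, s_{16} = 6, s_{17} = 2, s_{18} = 2, s_{19} = 1, s_{20} = 6, s_{21} = 0, s_{22} = 5, s_{23} = 3, s_{24} = 2, s_{25} = 3, s_{26} = 3, s_{27} = 5, s_{28} = 2, s_{29} = 0, s_{30} = 4, s_{31} = 1, s_{32} = 3, s_{33} = 1, s_{34} = 1, s_{35} = 4, s_{36} = 3, s_{37} = 0, s_{38} = 6, s_{39} = 5, s_{40} = 1, s_{41} = 5, s_{42} = 5, s_{43} = 6, s_{44} = 1, s_{45} = 0, s_{46} = 2, s_{47} = 4, s_{48} = 5, s_{49} = 4, s_{50} = 4.
Since (s_{49}, s_{50}) = (s_1, s_2) = (4, 4) (two consecutive terms determine the rest), the sequence is periodic with period 48.
So s_{18839} = s_{1 + ((18839-1) mod 48)} = s_{23} = 3.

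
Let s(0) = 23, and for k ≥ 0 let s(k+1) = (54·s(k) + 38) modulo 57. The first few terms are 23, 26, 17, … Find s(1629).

23

Computing terms: s(0) = 23,  s(1) = 26,  s(2) = 17,  s(3) = 44,  s(4) = 20,  s(5) = 35,  s(6) = 47,  s(7) = 11,  s(8) = 5,  s(9) = 23.
Since s(9) = s(0) = 23, the sequence is periodic with period 9.
(1629 - 0) mod 9 = 0, so s(1629) = s(0) = 23.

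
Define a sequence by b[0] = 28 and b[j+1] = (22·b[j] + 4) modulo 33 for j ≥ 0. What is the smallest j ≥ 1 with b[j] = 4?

3

b[0] = 28,  b[1] = 26,  b[2] = 15,  b[3] = 4,  b[4] = 26.
Since b[4] = b[1] = 26, the sequence is eventually periodic: after a pre-period of length 1 it cycles with period 3.
The value 4 first appears (with j ≥ 1) at b[3].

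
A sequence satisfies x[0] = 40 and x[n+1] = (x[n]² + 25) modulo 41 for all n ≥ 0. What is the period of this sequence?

6

x[0] = 40; x[1] = 26; x[2] = 4; x[3] = 0; x[4] = 25; x[5] = 35; x[6] = 20; x[7] = 15; x[8] = 4.
Since x[8] = x[2] = 4, the sequence is eventually periodic: after a pre-period of length 2 it cycles with period 6.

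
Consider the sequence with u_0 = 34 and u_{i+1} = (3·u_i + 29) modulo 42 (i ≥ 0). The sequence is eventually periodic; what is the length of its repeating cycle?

We have u_0 = 34, u_1 = 5, u_2 = 2, u_3 = 35, u_4 = 8, u_5 = 11, u_6 = 20, u_7 = 5.
Since u_7 = u_1 = 5, the sequence is eventually periodic: after a pre-period of length 1 it cycles with period 6.

6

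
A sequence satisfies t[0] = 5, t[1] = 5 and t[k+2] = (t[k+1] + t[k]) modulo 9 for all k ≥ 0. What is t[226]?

4

Computing terms: t[0] = 5,  t[1] = 5,  t[2] = 1,  t[3] = 6,  t[4] = 7,  t[5] = 4,  t[6] = 2,  t[7] = 6,  t[8] = 8,  t[9] = 5,  t[10] = 4,  t[11] = 0,  t[12] = 4,  t[13] = 4,  t[14] = 8,  t[15] = 3,  t[16] = 2,  t[17] = 5,  t[18] = 7,  t[19] = 3,  t[20] = 1,  t[21] = 4,  t[22] = 5,  t[23] = 0,  t[24] = 5,  t[25] = 5.
Since (t[24], t[25]) = (t[0], t[1]) = (5, 5) (two consecutive terms determine the rest), the sequence is periodic with period 24.
So t[226] = t[0 + ((226-0) mod 24)] = t[10] = 4.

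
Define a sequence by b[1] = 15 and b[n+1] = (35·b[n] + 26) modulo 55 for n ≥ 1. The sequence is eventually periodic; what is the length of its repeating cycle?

10

Computing terms: b[1] = 15,  b[2] = 1,  b[3] = 6,  b[4] = 16,  b[5] = 36,  b[6] = 21,  b[7] = 46,  b[8] = 41,  b[9] = 31,  b[10] = 11,  b[11] = 26,  b[12] = 1.
Since b[12] = b[2] = 1, the sequence is eventually periodic: after a pre-period of length 1 it cycles with period 10.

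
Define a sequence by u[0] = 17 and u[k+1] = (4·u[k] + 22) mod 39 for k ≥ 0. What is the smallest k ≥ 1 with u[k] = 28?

5

u[0] = 17,  u[1] = 12,  u[2] = 31,  u[3] = 29,  u[4] = 21,  u[5] = 28,  u[6] = 17.
The sequence repeats with period 6.
The value 28 first appears (with k ≥ 1) at u[5].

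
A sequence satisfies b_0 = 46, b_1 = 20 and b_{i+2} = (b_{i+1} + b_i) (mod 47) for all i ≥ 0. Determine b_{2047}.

We have b_0 = 46, b_1 = 20, b_2 = 19, b_3 = 39, b_4 = 11, b_5 = 3, b_6 = 14, b_7 = 17, b_8 = 31, b_9 = 1, b_{10} = 32, b_{11} = 33, b_{12} = 18, b_{13} = 4, b_{14} = 22, b_{15} = 26, b_{16} = 1, b_{17} = 27, b_{18} = 28, b_{19} = 8, b_{20} = 36, b_{21} = 44, b_{22} = 33, b_{23} = 30, b_{24} = 16, b_{25} = 46, b_{26} = 15, b_{27} = 14, b_{28} = 29, b_{29} = 43, b_{30} = 25, b_{31} = 21, b_{32} = 46, b_{33} = 20.
Since (b_{32}, b_{33}) = (b_0, b_1) = (46, 20) (two consecutive terms determine the rest), the sequence is periodic with period 32.
So b_{2047} = b_{0 + ((2047-0) mod 32)} = b_{31} = 21.

21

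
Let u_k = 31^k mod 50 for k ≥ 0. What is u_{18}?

Listing terms: u_0 = 1; u_1 = 31; u_2 = 11; u_3 = 41; u_4 = 21; u_5 = 1.
The sequence repeats with period 5.
(18 - 0) mod 5 = 3, so u_{18} = u_3 = 41.

41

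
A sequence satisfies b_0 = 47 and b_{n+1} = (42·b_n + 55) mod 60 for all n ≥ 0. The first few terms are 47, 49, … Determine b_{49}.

49

We have b_0 = 47; b_1 = 49; b_2 = 13; b_3 = 1; b_4 = 37; b_5 = 49.
Since b_5 = b_1 = 49, the sequence is eventually periodic: after a pre-period of length 1 it cycles with period 4.
For n ≥ 1, b_n depends only on (n - 1) mod 4. (49 - 1) mod 4 = 0, so b_{49} = b_1 = 49.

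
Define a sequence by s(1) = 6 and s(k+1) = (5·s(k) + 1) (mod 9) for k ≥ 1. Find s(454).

s(1) = 6,  s(2) = 4,  s(3) = 3,  s(4) = 7,  s(5) = 0,  s(6) = 1,  s(7) = 6.
The sequence repeats with period 6.
So s(454) = s(1 + ((454-1) mod 6)) = s(4) = 7.

7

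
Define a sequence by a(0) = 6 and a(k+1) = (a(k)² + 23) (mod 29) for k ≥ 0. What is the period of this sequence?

We have a(0) = 6, a(1) = 1, a(2) = 24, a(3) = 19, a(4) = 7, a(5) = 14, a(6) = 16, a(7) = 18, a(8) = 28, a(9) = 24.
Since a(9) = a(2) = 24, the sequence is eventually periodic: after a pre-period of length 2 it cycles with period 7.

7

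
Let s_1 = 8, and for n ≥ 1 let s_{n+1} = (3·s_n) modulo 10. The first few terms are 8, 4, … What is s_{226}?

4

Computing terms: s_1 = 8,  s_2 = 4,  s_3 = 2,  s_4 = 6,  s_5 = 8.
Since s_5 = s_1 = 8, the sequence is periodic with period 4.
(226 - 1) mod 4 = 1, so s_{226} = s_2 = 4.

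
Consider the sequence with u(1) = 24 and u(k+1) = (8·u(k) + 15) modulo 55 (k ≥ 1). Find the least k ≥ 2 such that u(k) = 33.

Computing terms: u(1) = 24, u(2) = 42, u(3) = 21, u(4) = 18, u(5) = 49, u(6) = 22, u(7) = 26, u(8) = 3, u(9) = 39, u(10) = 52, u(11) = 46, u(12) = 53, u(13) = 54, u(14) = 7, u(15) = 16, u(16) = 33, u(17) = 4, u(18) = 47, u(19) = 6, u(20) = 8, u(21) = 24.
The sequence repeats with period 20.
The value 33 first appears (with k ≥ 2) at u(16).

16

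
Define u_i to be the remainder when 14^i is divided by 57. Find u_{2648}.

25

We have u_0 = 1; u_1 = 14; u_2 = 25; u_3 = 8; u_4 = 55; u_5 = 29; u_6 = 7; u_7 = 41; u_8 = 4; u_9 = 56; u_{10} = 43; u_{11} = 32; u_{12} = 49; u_{13} = 2; u_{14} = 28; u_{15} = 50; u_{16} = 16; u_{17} = 53; u_{18} = 1.
Since u_{18} = u_0 = 1, the sequence is periodic with period 18.
So u_{2648} = u_{0 + ((2648-0) mod 18)} = u_2 = 25.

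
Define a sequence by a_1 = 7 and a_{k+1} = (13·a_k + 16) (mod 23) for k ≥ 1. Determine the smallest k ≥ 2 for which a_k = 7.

12

Listing terms: a_1 = 7,  a_2 = 15,  a_3 = 4,  a_4 = 22,  a_5 = 3,  a_6 = 9,  a_7 = 18,  a_8 = 20,  a_9 = 0,  a_{10} = 16,  a_{11} = 17,  a_{12} = 7.
The sequence repeats with period 11.
The value 7 next appears (with k ≥ 2) at a_{12}.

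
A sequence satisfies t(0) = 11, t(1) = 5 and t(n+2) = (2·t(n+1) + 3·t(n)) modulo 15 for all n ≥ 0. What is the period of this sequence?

We have t(0) = 11, t(1) = 5, t(2) = 13, t(3) = 11, t(4) = 1, t(5) = 5, t(6) = 13.
Since (t(5), t(6)) = (t(1), t(2)) = (5, 13) (two consecutive terms determine the rest), the sequence is eventually periodic: after a pre-period of length 1 it cycles with period 4.

4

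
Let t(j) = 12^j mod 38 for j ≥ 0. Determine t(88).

26

t(0) = 1; t(1) = 12; t(2) = 30; t(3) = 18; t(4) = 26; t(5) = 8; t(6) = 20; t(7) = 12.
Since t(7) = t(1) = 12, the sequence is eventually periodic: after a pre-period of length 1 it cycles with period 6.
For j ≥ 1, t(j) depends only on (j - 1) mod 6. (88 - 1) mod 6 = 3, so t(88) = t(4) = 26.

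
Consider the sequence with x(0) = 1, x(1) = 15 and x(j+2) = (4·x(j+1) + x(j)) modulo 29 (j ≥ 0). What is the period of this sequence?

x(0) = 1, x(1) = 15, x(2) = 3, x(3) = 27, x(4) = 24, x(5) = 7, x(6) = 23, x(7) = 12, x(8) = 13, x(9) = 6, x(10) = 8, x(11) = 9, x(12) = 15, x(13) = 11, x(14) = 1, x(15) = 15.
The sequence repeats with period 14.

14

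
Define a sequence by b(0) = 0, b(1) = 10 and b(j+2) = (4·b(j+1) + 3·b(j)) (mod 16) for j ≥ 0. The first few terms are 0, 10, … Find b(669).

Computing terms: b(0) = 0,  b(1) = 10,  b(2) = 8,  b(3) = 14,  b(4) = 0,  b(5) = 10.
Since (b(4), b(5)) = (b(0), b(1)) = (0, 10) (two consecutive terms determine the rest), the sequence is periodic with period 4.
So b(669) = b(0 + ((669-0) mod 4)) = b(1) = 10.

10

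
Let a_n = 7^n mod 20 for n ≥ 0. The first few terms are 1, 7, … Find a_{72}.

1

a_0 = 1,  a_1 = 7,  a_2 = 9,  a_3 = 3,  a_4 = 1.
The sequence repeats with period 4.
So a_{72} = a_{0 + ((72-0) mod 4)} = a_0 = 1.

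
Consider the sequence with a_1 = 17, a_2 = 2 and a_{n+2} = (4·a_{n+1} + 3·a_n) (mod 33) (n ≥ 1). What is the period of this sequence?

40

We have a_1 = 17, a_2 = 2, a_3 = 26, a_4 = 11, a_5 = 23, a_6 = 26, a_7 = 8, a_8 = 11, a_9 = 2, a_{10} = 8, a_{11} = 5, a_{12} = 11, a_{13} = 26, a_{14} = 5, a_{15} = 32, a_{16} = 11, a_{17} = 8, a_{18} = 32, a_{19} = 20, a_{20} = 11, a_{21} = 5, a_{22} = 20, a_{23} = 29, a_{24} = 11, a_{25} = 32, a_{26} = 29, a_{27} = 14, a_{28} = 11, a_{29} = 20, a_{30} = 14, a_{31} = 17, a_{32} = 11, a_{33} = 29, a_{34} = 17, a_{35} = 23, a_{36} = 11, a_{37} = 14, a_{38} = 23, a_{39} = 2, a_{40} = 11, a_{41} = 17, a_{42} = 2.
The sequence repeats with period 40.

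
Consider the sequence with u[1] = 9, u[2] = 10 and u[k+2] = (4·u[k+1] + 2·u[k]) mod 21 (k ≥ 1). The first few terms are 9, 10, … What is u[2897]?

Listing terms: u[1] = 9; u[2] = 10; u[3] = 16; u[4] = 0; u[5] = 11; u[6] = 2; u[7] = 9; u[8] = 19; u[9] = 10; u[10] = 15; u[11] = 17; u[12] = 14; u[13] = 6; u[14] = 10; u[15] = 10; u[16] = 18; u[17] = 8; u[18] = 5; u[19] = 15; u[20] = 7; u[21] = 16; u[22] = 15; u[23] = 8; u[24] = 20; u[25] = 12; u[26] = 4; u[27] = 19; u[28] = 0; u[29] = 17; u[30] = 5; u[31] = 12; u[32] = 16; u[33] = 4; u[34] = 6; u[35] = 11; u[36] = 14; u[37] = 15; u[38] = 4; u[39] = 4; u[40] = 3; u[41] = 20; u[42] = 2; u[43] = 6; u[44] = 7; u[45] = 19; u[46] = 6; u[47] = 20; u[48] = 8; u[49] = 9; u[50] = 10.
Since (u[49], u[50]) = (u[1], u[2]) = (9, 10) (two consecutive terms determine the rest), the sequence is periodic with period 48.
(2897 - 1) mod 48 = 16, so u[2897] = u[17] = 8.

8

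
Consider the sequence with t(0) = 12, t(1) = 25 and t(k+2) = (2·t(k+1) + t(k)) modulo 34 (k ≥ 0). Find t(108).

Computing terms: t(0) = 12,  t(1) = 25,  t(2) = 28,  t(3) = 13,  t(4) = 20,  t(5) = 19,  t(6) = 24,  t(7) = 33,  t(8) = 22,  t(9) = 9,  t(10) = 6,  t(11) = 21,  t(12) = 14,  t(13) = 15,  t(14) = 10,  t(15) = 1,  t(16) = 12,  t(17) = 25.
The sequence repeats with period 16.
So t(108) = t(0 + ((108-0) mod 16)) = t(12) = 14.

14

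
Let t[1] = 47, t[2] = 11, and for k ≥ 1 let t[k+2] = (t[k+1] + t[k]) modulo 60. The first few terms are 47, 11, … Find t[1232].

We have t[1] = 47,  t[2] = 11,  t[3] = 58,  t[4] = 9,  t[5] = 7,  t[6] = 16,  t[7] = 23,  t[8] = 39,  t[9] = 2,  t[10] = 41,  t[11] = 43,  t[12] = 24,  t[13] = 7,  t[14] = 31,  t[15] = 38,  t[16] = 9,  t[17] = 47,  t[18] = 56,  t[19] = 43,  t[20] = 39,  t[21] = 22,  t[22] = 1,  t[23] = 23,  t[24] = 24,  t[25] = 47,  t[26] = 11.
The sequence repeats with period 24.
So t[1232] = t[1 + ((1232-1) mod 24)] = t[8] = 39.

39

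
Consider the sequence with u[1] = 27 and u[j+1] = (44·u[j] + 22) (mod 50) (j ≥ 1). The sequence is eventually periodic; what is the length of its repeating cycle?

Listing terms: u[1] = 27, u[2] = 10, u[3] = 12, u[4] = 0, u[5] = 22, u[6] = 40, u[7] = 32, u[8] = 30, u[9] = 42, u[10] = 20, u[11] = 2, u[12] = 10.
Since u[12] = u[2] = 10, the sequence is eventually periodic: after a pre-period of length 1 it cycles with period 10.

10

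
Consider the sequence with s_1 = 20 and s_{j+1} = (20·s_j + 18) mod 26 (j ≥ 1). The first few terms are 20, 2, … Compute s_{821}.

s_1 = 20,  s_2 = 2,  s_3 = 6,  s_4 = 8,  s_5 = 22,  s_6 = 16,  s_7 = 0,  s_8 = 18,  s_9 = 14,  s_{10} = 12,  s_{11} = 24,  s_{12} = 4,  s_{13} = 20.
The sequence repeats with period 12.
So s_{821} = s_{1 + ((821-1) mod 12)} = s_5 = 22.

22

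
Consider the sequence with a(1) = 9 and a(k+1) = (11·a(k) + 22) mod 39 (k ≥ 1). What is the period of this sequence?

12

Listing terms: a(1) = 9, a(2) = 4, a(3) = 27, a(4) = 7, a(5) = 21, a(6) = 19, a(7) = 36, a(8) = 28, a(9) = 18, a(10) = 25, a(11) = 24, a(12) = 13, a(13) = 9.
The sequence repeats with period 12.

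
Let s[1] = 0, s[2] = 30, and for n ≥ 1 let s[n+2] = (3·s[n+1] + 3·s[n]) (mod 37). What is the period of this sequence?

36

Listing terms: s[1] = 0; s[2] = 30; s[3] = 16; s[4] = 27; s[5] = 18; s[6] = 24; s[7] = 15; s[8] = 6; s[9] = 26; s[10] = 22; s[11] = 33; s[12] = 17; s[13] = 2; s[14] = 20; s[15] = 29; s[16] = 36; s[17] = 10; s[18] = 27; s[19] = 0; s[20] = 7; s[21] = 21; s[22] = 10; s[23] = 19; s[24] = 13; s[25] = 22; s[26] = 31; s[27] = 11; s[28] = 15; s[29] = 4; s[30] = 20; s[31] = 35; s[32] = 17; s[33] = 8; s[34] = 1; s[35] = 27; s[36] = 10; s[37] = 0; s[38] = 30.
Since (s[37], s[38]) = (s[1], s[2]) = (0, 30) (two consecutive terms determine the rest), the sequence is periodic with period 36.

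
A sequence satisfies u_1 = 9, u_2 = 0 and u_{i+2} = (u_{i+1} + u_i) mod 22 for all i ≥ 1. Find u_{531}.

9

Listing terms: u_1 = 9,  u_2 = 0,  u_3 = 9,  u_4 = 9,  u_5 = 18,  u_6 = 5,  u_7 = 1,  u_8 = 6,  u_9 = 7,  u_{10} = 13,  u_{11} = 20,  u_{12} = 11,  u_{13} = 9,  u_{14} = 20,  u_{15} = 7,  u_{16} = 5,  u_{17} = 12,  u_{18} = 17,  u_{19} = 7,  u_{20} = 2,  u_{21} = 9,  u_{22} = 11,  u_{23} = 20,  u_{24} = 9,  u_{25} = 7,  u_{26} = 16,  u_{27} = 1,  u_{28} = 17,  u_{29} = 18,  u_{30} = 13,  u_{31} = 9,  u_{32} = 0.
Since (u_{31}, u_{32}) = (u_1, u_2) = (9, 0) (two consecutive terms determine the rest), the sequence is periodic with period 30.
So u_{531} = u_{1 + ((531-1) mod 30)} = u_{21} = 9.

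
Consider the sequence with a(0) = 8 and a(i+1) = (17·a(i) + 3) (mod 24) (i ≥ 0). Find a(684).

Computing terms: a(0) = 8; a(1) = 19; a(2) = 14; a(3) = 1; a(4) = 20; a(5) = 7; a(6) = 2; a(7) = 13; a(8) = 8.
The sequence repeats with period 8.
So a(684) = a(0 + ((684-0) mod 8)) = a(4) = 20.

20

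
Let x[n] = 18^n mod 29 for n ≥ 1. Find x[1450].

Computing terms: x[1] = 18; x[2] = 5; x[3] = 3; x[4] = 25; x[5] = 15; x[6] = 9; x[7] = 17; x[8] = 16; x[9] = 27; x[10] = 22; x[11] = 19; x[12] = 23; x[13] = 8; x[14] = 28; x[15] = 11; x[16] = 24; x[17] = 26; x[18] = 4; x[19] = 14; x[20] = 20; x[21] = 12; x[22] = 13; x[23] = 2; x[24] = 7; x[25] = 10; x[26] = 6; x[27] = 21; x[28] = 1; x[29] = 18.
The sequence repeats with period 28.
(1450 - 1) mod 28 = 21, so x[1450] = x[22] = 13.

13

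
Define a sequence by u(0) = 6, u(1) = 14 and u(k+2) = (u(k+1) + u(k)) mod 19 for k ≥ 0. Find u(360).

Listing terms: u(0) = 6, u(1) = 14, u(2) = 1, u(3) = 15, u(4) = 16, u(5) = 12, u(6) = 9, u(7) = 2, u(8) = 11, u(9) = 13, u(10) = 5, u(11) = 18, u(12) = 4, u(13) = 3, u(14) = 7, u(15) = 10, u(16) = 17, u(17) = 8, u(18) = 6, u(19) = 14.
Since (u(18), u(19)) = (u(0), u(1)) = (6, 14) (two consecutive terms determine the rest), the sequence is periodic with period 18.
(360 - 0) mod 18 = 0, so u(360) = u(0) = 6.

6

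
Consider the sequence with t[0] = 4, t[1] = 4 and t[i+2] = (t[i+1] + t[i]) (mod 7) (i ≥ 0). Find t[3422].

4

Computing terms: t[0] = 4, t[1] = 4, t[2] = 1, t[3] = 5, t[4] = 6, t[5] = 4, t[6] = 3, t[7] = 0, t[8] = 3, t[9] = 3, t[10] = 6, t[11] = 2, t[12] = 1, t[13] = 3, t[14] = 4, t[15] = 0, t[16] = 4, t[17] = 4.
The sequence repeats with period 16.
So t[3422] = t[0 + ((3422-0) mod 16)] = t[14] = 4.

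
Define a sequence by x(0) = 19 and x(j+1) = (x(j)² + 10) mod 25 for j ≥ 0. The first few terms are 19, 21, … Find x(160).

Computing terms: x(0) = 19,  x(1) = 21,  x(2) = 1,  x(3) = 11,  x(4) = 6,  x(5) = 21.
Since x(5) = x(1) = 21, the sequence is eventually periodic: after a pre-period of length 1 it cycles with period 4.
For j ≥ 1, x(j) depends only on (j - 1) mod 4. (160 - 1) mod 4 = 3, so x(160) = x(4) = 6.

6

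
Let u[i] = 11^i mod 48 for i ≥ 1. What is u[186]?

25

Listing terms: u[1] = 11, u[2] = 25, u[3] = 35, u[4] = 1, u[5] = 11.
The sequence repeats with period 4.
So u[186] = u[1 + ((186-1) mod 4)] = u[2] = 25.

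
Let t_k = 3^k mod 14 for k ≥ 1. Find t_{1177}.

Computing terms: t_1 = 3,  t_2 = 9,  t_3 = 13,  t_4 = 11,  t_5 = 5,  t_6 = 1,  t_7 = 3.
The sequence repeats with period 6.
So t_{1177} = t_{1 + ((1177-1) mod 6)} = t_1 = 3.

3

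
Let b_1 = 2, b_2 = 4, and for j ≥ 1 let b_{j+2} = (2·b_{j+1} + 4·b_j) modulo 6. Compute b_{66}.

4

Listing terms: b_1 = 2,  b_2 = 4,  b_3 = 4,  b_4 = 0,  b_5 = 4,  b_6 = 2,  b_7 = 2,  b_8 = 0,  b_9 = 2,  b_{10} = 4.
The sequence repeats with period 8.
So b_{66} = b_{1 + ((66-1) mod 8)} = b_2 = 4.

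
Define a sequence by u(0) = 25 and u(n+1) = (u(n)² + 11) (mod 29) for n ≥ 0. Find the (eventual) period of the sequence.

Listing terms: u(0) = 25; u(1) = 27; u(2) = 15; u(3) = 4; u(4) = 27.
Since u(4) = u(1) = 27, the sequence is eventually periodic: after a pre-period of length 1 it cycles with period 3.

3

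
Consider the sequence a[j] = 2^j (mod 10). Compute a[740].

6

a[1] = 2, a[2] = 4, a[3] = 8, a[4] = 6, a[5] = 2.
Since a[5] = a[1] = 2, the sequence is periodic with period 4.
(740 - 1) mod 4 = 3, so a[740] = a[4] = 6.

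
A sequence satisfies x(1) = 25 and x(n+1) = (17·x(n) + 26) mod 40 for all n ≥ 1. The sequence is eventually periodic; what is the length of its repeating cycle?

4

x(1) = 25,  x(2) = 11,  x(3) = 13,  x(4) = 7,  x(5) = 25.
The sequence repeats with period 4.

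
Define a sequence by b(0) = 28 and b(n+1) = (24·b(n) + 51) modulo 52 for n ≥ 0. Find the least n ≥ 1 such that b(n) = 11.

4

Computing terms: b(0) = 28, b(1) = 47, b(2) = 35, b(3) = 7, b(4) = 11, b(5) = 3, b(6) = 19, b(7) = 39, b(8) = 51, b(9) = 27, b(10) = 23, b(11) = 31, b(12) = 15, b(13) = 47.
Since b(13) = b(1) = 47, the sequence is eventually periodic: after a pre-period of length 1 it cycles with period 12.
The value 11 first appears (with n ≥ 1) at b(4).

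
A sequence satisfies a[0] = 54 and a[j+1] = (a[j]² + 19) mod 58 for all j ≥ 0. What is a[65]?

Listing terms: a[0] = 54; a[1] = 35; a[2] = 26; a[3] = 57; a[4] = 20; a[5] = 13; a[6] = 14; a[7] = 41; a[8] = 18; a[9] = 53; a[10] = 44; a[11] = 41.
Since a[11] = a[7] = 41, the sequence is eventually periodic: after a pre-period of length 7 it cycles with period 4.
For j ≥ 7, a[j] depends only on (j - 7) mod 4. (65 - 7) mod 4 = 2, so a[65] = a[9] = 53.

53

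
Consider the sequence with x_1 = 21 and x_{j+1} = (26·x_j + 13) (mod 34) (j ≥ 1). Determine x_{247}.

Listing terms: x_1 = 21; x_2 = 15; x_3 = 29; x_4 = 19; x_5 = 31; x_6 = 3; x_7 = 23; x_8 = 33; x_9 = 21.
Since x_9 = x_1 = 21, the sequence is periodic with period 8.
(247 - 1) mod 8 = 6, so x_{247} = x_7 = 23.

23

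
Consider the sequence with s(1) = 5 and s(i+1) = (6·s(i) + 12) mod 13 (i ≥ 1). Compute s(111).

We have s(1) = 5, s(2) = 3, s(3) = 4, s(4) = 10, s(5) = 7, s(6) = 2, s(7) = 11, s(8) = 0, s(9) = 12, s(10) = 6, s(11) = 9, s(12) = 1, s(13) = 5.
Since s(13) = s(1) = 5, the sequence is periodic with period 12.
(111 - 1) mod 12 = 2, so s(111) = s(3) = 4.

4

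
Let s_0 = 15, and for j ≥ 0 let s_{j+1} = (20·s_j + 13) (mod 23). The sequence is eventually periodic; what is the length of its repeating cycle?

s_0 = 15, s_1 = 14, s_2 = 17, s_3 = 8, s_4 = 12, s_5 = 0, s_6 = 13, s_7 = 20, s_8 = 22, s_9 = 16, s_{10} = 11, s_{11} = 3, s_{12} = 4, s_{13} = 1, s_{14} = 10, s_{15} = 6, s_{16} = 18, s_{17} = 5, s_{18} = 21, s_{19} = 19, s_{20} = 2, s_{21} = 7, s_{22} = 15.
The sequence repeats with period 22.

22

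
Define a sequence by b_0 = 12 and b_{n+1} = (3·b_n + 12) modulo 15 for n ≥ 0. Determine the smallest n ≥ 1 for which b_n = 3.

We have b_0 = 12, b_1 = 3, b_2 = 6, b_3 = 0, b_4 = 12.
The sequence repeats with period 4.
The value 3 first appears (with n ≥ 1) at b_1.

1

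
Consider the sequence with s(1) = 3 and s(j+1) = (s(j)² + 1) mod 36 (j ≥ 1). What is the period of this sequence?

Listing terms: s(1) = 3, s(2) = 10, s(3) = 29, s(4) = 14, s(5) = 17, s(6) = 2, s(7) = 5, s(8) = 26, s(9) = 29.
Since s(9) = s(3) = 29, the sequence is eventually periodic: after a pre-period of length 2 it cycles with period 6.

6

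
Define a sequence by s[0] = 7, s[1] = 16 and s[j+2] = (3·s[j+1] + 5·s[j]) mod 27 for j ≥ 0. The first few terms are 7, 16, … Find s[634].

2

We have s[0] = 7,  s[1] = 16,  s[2] = 2,  s[3] = 5,  s[4] = 25,  s[5] = 19,  s[6] = 20,  s[7] = 20,  s[8] = 25,  s[9] = 13,  s[10] = 2,  s[11] = 17,  s[12] = 7,  s[13] = 25,  s[14] = 2,  s[15] = 23,  s[16] = 25,  s[17] = 1,  s[18] = 20,  s[19] = 11,  s[20] = 25,  s[21] = 22,  s[22] = 2,  s[23] = 8,  s[24] = 7,  s[25] = 7,  s[26] = 2,  s[27] = 14,  s[28] = 25,  s[29] = 10,  s[30] = 20,  s[31] = 2,  s[32] = 25,  s[33] = 4,  s[34] = 2,  s[35] = 26,  s[36] = 7,  s[37] = 16.
The sequence repeats with period 36.
(634 - 0) mod 36 = 22, so s[634] = s[22] = 2.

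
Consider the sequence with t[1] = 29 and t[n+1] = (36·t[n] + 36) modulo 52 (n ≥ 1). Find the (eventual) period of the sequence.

t[1] = 29, t[2] = 40, t[3] = 20, t[4] = 28, t[5] = 4, t[6] = 24, t[7] = 16, t[8] = 40.
Since t[8] = t[2] = 40, the sequence is eventually periodic: after a pre-period of length 1 it cycles with period 6.

6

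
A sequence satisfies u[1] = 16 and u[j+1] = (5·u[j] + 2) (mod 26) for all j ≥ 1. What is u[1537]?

16

We have u[1] = 16, u[2] = 4, u[3] = 22, u[4] = 8, u[5] = 16.
Since u[5] = u[1] = 16, the sequence is periodic with period 4.
(1537 - 1) mod 4 = 0, so u[1537] = u[1] = 16.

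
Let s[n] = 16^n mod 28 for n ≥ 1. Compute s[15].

8

Listing terms: s[1] = 16,  s[2] = 4,  s[3] = 8,  s[4] = 16.
Since s[4] = s[1] = 16, the sequence is periodic with period 3.
(15 - 1) mod 3 = 2, so s[15] = s[3] = 8.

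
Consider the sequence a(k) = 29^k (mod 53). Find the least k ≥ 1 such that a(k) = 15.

24

Listing terms: a(0) = 1, a(1) = 29, a(2) = 46, a(3) = 9, a(4) = 49, a(5) = 43, a(6) = 28, a(7) = 17, a(8) = 16, a(9) = 40, a(10) = 47, a(11) = 38, a(12) = 42, a(13) = 52, a(14) = 24, a(15) = 7, a(16) = 44, a(17) = 4, a(18) = 10, a(19) = 25, a(20) = 36, a(21) = 37, a(22) = 13, a(23) = 6, a(24) = 15, a(25) = 11, a(26) = 1.
Since a(26) = a(0) = 1, the sequence is periodic with period 26.
The value 15 first appears (with k ≥ 1) at a(24).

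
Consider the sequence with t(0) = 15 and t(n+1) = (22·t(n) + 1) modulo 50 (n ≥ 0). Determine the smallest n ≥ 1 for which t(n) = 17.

We have t(0) = 15, t(1) = 31, t(2) = 33, t(3) = 27, t(4) = 45, t(5) = 41, t(6) = 3, t(7) = 17, t(8) = 25, t(9) = 1, t(10) = 23, t(11) = 7, t(12) = 5, t(13) = 11, t(14) = 43, t(15) = 47, t(16) = 35, t(17) = 21, t(18) = 13, t(19) = 37, t(20) = 15.
Since t(20) = t(0) = 15, the sequence is periodic with period 20.
The value 17 first appears (with n ≥ 1) at t(7).

7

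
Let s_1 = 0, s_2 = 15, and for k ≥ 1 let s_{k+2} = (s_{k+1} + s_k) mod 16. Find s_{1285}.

s_1 = 0,  s_2 = 15,  s_3 = 15,  s_4 = 14,  s_5 = 13,  s_6 = 11,  s_7 = 8,  s_8 = 3,  s_9 = 11,  s_{10} = 14,  s_{11} = 9,  s_{12} = 7,  s_{13} = 0,  s_{14} = 7,  s_{15} = 7,  s_{16} = 14,  s_{17} = 5,  s_{18} = 3,  s_{19} = 8,  s_{20} = 11,  s_{21} = 3,  s_{22} = 14,  s_{23} = 1,  s_{24} = 15,  s_{25} = 0,  s_{26} = 15.
Since (s_{25}, s_{26}) = (s_1, s_2) = (0, 15) (two consecutive terms determine the rest), the sequence is periodic with period 24.
(1285 - 1) mod 24 = 12, so s_{1285} = s_{13} = 0.

0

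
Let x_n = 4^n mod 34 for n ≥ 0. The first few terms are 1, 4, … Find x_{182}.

We have x_0 = 1; x_1 = 4; x_2 = 16; x_3 = 30; x_4 = 18; x_5 = 4.
Since x_5 = x_1 = 4, the sequence is eventually periodic: after a pre-period of length 1 it cycles with period 4.
For n ≥ 1, x_n depends only on (n - 1) mod 4. (182 - 1) mod 4 = 1, so x_{182} = x_2 = 16.

16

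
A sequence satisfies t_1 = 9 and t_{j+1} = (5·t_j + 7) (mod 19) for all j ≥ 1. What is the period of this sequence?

9

t_1 = 9, t_2 = 14, t_3 = 1, t_4 = 12, t_5 = 10, t_6 = 0, t_7 = 7, t_8 = 4, t_9 = 8, t_{10} = 9.
Since t_{10} = t_1 = 9, the sequence is periodic with period 9.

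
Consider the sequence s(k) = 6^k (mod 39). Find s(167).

Listing terms: s(1) = 6,  s(2) = 36,  s(3) = 21,  s(4) = 9,  s(5) = 15,  s(6) = 12,  s(7) = 33,  s(8) = 3,  s(9) = 18,  s(10) = 30,  s(11) = 24,  s(12) = 27,  s(13) = 6.
Since s(13) = s(1) = 6, the sequence is periodic with period 12.
So s(167) = s(1 + ((167-1) mod 12)) = s(11) = 24.

24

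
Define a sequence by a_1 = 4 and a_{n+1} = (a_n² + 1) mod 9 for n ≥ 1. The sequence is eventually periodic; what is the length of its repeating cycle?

3

a_1 = 4,  a_2 = 8,  a_3 = 2,  a_4 = 5,  a_5 = 8.
Since a_5 = a_2 = 8, the sequence is eventually periodic: after a pre-period of length 1 it cycles with period 3.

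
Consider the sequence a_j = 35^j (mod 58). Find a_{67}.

9

Listing terms: a_0 = 1; a_1 = 35; a_2 = 7; a_3 = 13; a_4 = 49; a_5 = 33; a_6 = 53; a_7 = 57; a_8 = 23; a_9 = 51; a_{10} = 45; a_{11} = 9; a_{12} = 25; a_{13} = 5; a_{14} = 1.
The sequence repeats with period 14.
(67 - 0) mod 14 = 11, so a_{67} = a_{11} = 9.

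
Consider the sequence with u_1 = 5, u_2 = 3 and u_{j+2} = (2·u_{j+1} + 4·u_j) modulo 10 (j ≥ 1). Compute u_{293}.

6

u_1 = 5; u_2 = 3; u_3 = 6; u_4 = 4; u_5 = 2; u_6 = 0; u_7 = 8; u_8 = 6; u_9 = 4.
Since (u_8, u_9) = (u_3, u_4) = (6, 4) (two consecutive terms determine the rest), the sequence is eventually periodic: after a pre-period of length 2 it cycles with period 5.
For j ≥ 3, u_j depends only on (j - 3) mod 5. (293 - 3) mod 5 = 0, so u_{293} = u_3 = 6.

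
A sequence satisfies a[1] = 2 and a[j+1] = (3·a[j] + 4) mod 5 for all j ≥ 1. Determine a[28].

a[1] = 2; a[2] = 0; a[3] = 4; a[4] = 1; a[5] = 2.
The sequence repeats with period 4.
So a[28] = a[1 + ((28-1) mod 4)] = a[4] = 1.

1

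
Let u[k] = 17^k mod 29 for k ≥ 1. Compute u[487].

12

Computing terms: u[1] = 17; u[2] = 28; u[3] = 12; u[4] = 1; u[5] = 17.
Since u[5] = u[1] = 17, the sequence is periodic with period 4.
So u[487] = u[1 + ((487-1) mod 4)] = u[3] = 12.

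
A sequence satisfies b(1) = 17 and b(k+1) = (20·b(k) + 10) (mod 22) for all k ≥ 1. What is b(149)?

We have b(1) = 17,  b(2) = 20,  b(3) = 14,  b(4) = 4,  b(5) = 2,  b(6) = 6,  b(7) = 20.
Since b(7) = b(2) = 20, the sequence is eventually periodic: after a pre-period of length 1 it cycles with period 5.
For k ≥ 2, b(k) depends only on (k - 2) mod 5. (149 - 2) mod 5 = 2, so b(149) = b(4) = 4.

4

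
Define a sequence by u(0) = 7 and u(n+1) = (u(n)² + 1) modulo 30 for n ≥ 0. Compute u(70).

We have u(0) = 7; u(1) = 20; u(2) = 11; u(3) = 2; u(4) = 5; u(5) = 26; u(6) = 17; u(7) = 20.
Since u(7) = u(1) = 20, the sequence is eventually periodic: after a pre-period of length 1 it cycles with period 6.
For n ≥ 1, u(n) depends only on (n - 1) mod 6. (70 - 1) mod 6 = 3, so u(70) = u(4) = 5.

5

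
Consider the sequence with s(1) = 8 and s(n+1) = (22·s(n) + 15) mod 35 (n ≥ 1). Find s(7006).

6

We have s(1) = 8, s(2) = 16, s(3) = 17, s(4) = 4, s(5) = 33, s(6) = 6, s(7) = 7, s(8) = 29, s(9) = 23, s(10) = 31, s(11) = 32, s(12) = 19, s(13) = 13, s(14) = 21, s(15) = 22, s(16) = 9, s(17) = 3, s(18) = 11, s(19) = 12, s(20) = 34, s(21) = 28, s(22) = 1, s(23) = 2, s(24) = 24, s(25) = 18, s(26) = 26, s(27) = 27, s(28) = 14, s(29) = 8.
Since s(29) = s(1) = 8, the sequence is periodic with period 28.
So s(7006) = s(1 + ((7006-1) mod 28)) = s(6) = 6.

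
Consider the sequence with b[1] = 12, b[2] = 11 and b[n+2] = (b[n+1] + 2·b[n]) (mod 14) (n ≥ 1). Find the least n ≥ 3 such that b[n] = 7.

Listing terms: b[1] = 12; b[2] = 11; b[3] = 7; b[4] = 1; b[5] = 1; b[6] = 3; b[7] = 5; b[8] = 11; b[9] = 7.
Since (b[8], b[9]) = (b[2], b[3]) = (11, 7) (two consecutive terms determine the rest), the sequence is eventually periodic: after a pre-period of length 1 it cycles with period 6.
The value 7 first appears (with n ≥ 3) at b[3].

3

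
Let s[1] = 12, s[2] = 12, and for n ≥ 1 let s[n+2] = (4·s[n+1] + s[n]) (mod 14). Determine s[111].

2

s[1] = 12,  s[2] = 12,  s[3] = 4,  s[4] = 0,  s[5] = 4,  s[6] = 2,  s[7] = 12,  s[8] = 8,  s[9] = 2,  s[10] = 2,  s[11] = 10,  s[12] = 0,  s[13] = 10,  s[14] = 12,  s[15] = 2,  s[16] = 6,  s[17] = 12,  s[18] = 12.
The sequence repeats with period 16.
(111 - 1) mod 16 = 14, so s[111] = s[15] = 2.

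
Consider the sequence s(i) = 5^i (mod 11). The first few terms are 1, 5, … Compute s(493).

4

We have s(0) = 1, s(1) = 5, s(2) = 3, s(3) = 4, s(4) = 9, s(5) = 1.
Since s(5) = s(0) = 1, the sequence is periodic with period 5.
So s(493) = s(0 + ((493-0) mod 5)) = s(3) = 4.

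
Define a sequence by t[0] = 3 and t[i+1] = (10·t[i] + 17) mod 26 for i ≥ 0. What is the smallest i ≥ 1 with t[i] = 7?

4

Computing terms: t[0] = 3, t[1] = 21, t[2] = 19, t[3] = 25, t[4] = 7, t[5] = 9, t[6] = 3.
The sequence repeats with period 6.
The value 7 first appears (with i ≥ 1) at t[4].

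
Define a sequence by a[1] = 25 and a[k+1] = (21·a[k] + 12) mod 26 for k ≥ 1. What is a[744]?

a[1] = 25,  a[2] = 17,  a[3] = 5,  a[4] = 13,  a[5] = 25.
Since a[5] = a[1] = 25, the sequence is periodic with period 4.
So a[744] = a[1 + ((744-1) mod 4)] = a[4] = 13.

13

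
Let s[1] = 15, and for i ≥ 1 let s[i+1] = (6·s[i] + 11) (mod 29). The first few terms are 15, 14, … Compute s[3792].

25

Computing terms: s[1] = 15, s[2] = 14, s[3] = 8, s[4] = 1, s[5] = 17, s[6] = 26, s[7] = 22, s[8] = 27, s[9] = 28, s[10] = 5, s[11] = 12, s[12] = 25, s[13] = 16, s[14] = 20, s[15] = 15.
The sequence repeats with period 14.
So s[3792] = s[1 + ((3792-1) mod 14)] = s[12] = 25.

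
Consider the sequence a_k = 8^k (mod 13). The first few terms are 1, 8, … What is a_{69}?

We have a_0 = 1,  a_1 = 8,  a_2 = 12,  a_3 = 5,  a_4 = 1.
Since a_4 = a_0 = 1, the sequence is periodic with period 4.
So a_{69} = a_{0 + ((69-0) mod 4)} = a_1 = 8.

8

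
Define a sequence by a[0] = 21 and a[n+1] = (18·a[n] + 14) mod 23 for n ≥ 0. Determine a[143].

21

Computing terms: a[0] = 21; a[1] = 1; a[2] = 9; a[3] = 15; a[4] = 8; a[5] = 20; a[6] = 6; a[7] = 7; a[8] = 2; a[9] = 4; a[10] = 17; a[11] = 21.
The sequence repeats with period 11.
So a[143] = a[0 + ((143-0) mod 11)] = a[0] = 21.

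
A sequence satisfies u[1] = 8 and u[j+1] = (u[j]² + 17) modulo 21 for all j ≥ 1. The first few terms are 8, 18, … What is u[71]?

17

Computing terms: u[1] = 8, u[2] = 18, u[3] = 5, u[4] = 0, u[5] = 17, u[6] = 12, u[7] = 14, u[8] = 3, u[9] = 5.
Since u[9] = u[3] = 5, the sequence is eventually periodic: after a pre-period of length 2 it cycles with period 6.
For j ≥ 3, u[j] depends only on (j - 3) mod 6. (71 - 3) mod 6 = 2, so u[71] = u[5] = 17.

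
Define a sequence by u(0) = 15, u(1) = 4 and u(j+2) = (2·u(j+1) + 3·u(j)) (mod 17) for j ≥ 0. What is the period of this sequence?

u(0) = 15,  u(1) = 4,  u(2) = 2,  u(3) = 16,  u(4) = 4,  u(5) = 5,  u(6) = 5,  u(7) = 8,  u(8) = 14,  u(9) = 1,  u(10) = 10,  u(11) = 6,  u(12) = 8,  u(13) = 0,  u(14) = 7,  u(15) = 14,  u(16) = 15,  u(17) = 4.
The sequence repeats with period 16.

16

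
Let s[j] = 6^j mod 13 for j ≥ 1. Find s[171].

8

s[1] = 6,  s[2] = 10,  s[3] = 8,  s[4] = 9,  s[5] = 2,  s[6] = 12,  s[7] = 7,  s[8] = 3,  s[9] = 5,  s[10] = 4,  s[11] = 11,  s[12] = 1,  s[13] = 6.
Since s[13] = s[1] = 6, the sequence is periodic with period 12.
So s[171] = s[1 + ((171-1) mod 12)] = s[3] = 8.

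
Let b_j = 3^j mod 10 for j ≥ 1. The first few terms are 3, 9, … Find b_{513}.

3

Listing terms: b_1 = 3, b_2 = 9, b_3 = 7, b_4 = 1, b_5 = 3.
Since b_5 = b_1 = 3, the sequence is periodic with period 4.
(513 - 1) mod 4 = 0, so b_{513} = b_1 = 3.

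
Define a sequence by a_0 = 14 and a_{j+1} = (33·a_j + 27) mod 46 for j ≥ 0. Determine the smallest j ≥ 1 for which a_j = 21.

Computing terms: a_0 = 14,  a_1 = 29,  a_2 = 18,  a_3 = 23,  a_4 = 4,  a_5 = 21,  a_6 = 30,  a_7 = 5,  a_8 = 8,  a_9 = 15,  a_{10} = 16,  a_{11} = 3,  a_{12} = 34,  a_{13} = 45,  a_{14} = 40,  a_{15} = 13,  a_{16} = 42,  a_{17} = 33,  a_{18} = 12,  a_{19} = 9,  a_{20} = 2,  a_{21} = 1,  a_{22} = 14.
The sequence repeats with period 22.
The value 21 first appears (with j ≥ 1) at a_5.

5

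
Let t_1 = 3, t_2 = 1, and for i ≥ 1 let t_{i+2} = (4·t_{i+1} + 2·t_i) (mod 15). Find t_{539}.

Listing terms: t_1 = 3, t_2 = 1, t_3 = 10, t_4 = 12, t_5 = 8, t_6 = 11, t_7 = 0, t_8 = 7, t_9 = 13, t_{10} = 6, t_{11} = 5, t_{12} = 2, t_{13} = 3, t_{14} = 1.
The sequence repeats with period 12.
So t_{539} = t_{1 + ((539-1) mod 12)} = t_{11} = 5.

5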